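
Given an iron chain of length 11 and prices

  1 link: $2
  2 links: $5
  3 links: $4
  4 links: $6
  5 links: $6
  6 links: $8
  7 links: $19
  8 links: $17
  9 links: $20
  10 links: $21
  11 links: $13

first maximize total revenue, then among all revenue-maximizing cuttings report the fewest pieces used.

3

Build r[k] bottom-up: r[k] = max over allowed piece i of (p[i] + r[k−i]).
r[1] = 2
r[2] = 5
r[3] = 7  (first piece 1, then r[2]=5)
r[4] = 10  (first piece 2, then r[2]=5)
r[5] = 12  (first piece 1, then r[4]=10)
r[6] = 15  (first piece 2, then r[4]=10)
r[7] = 19
r[8] = 21  (first piece 1, then r[7]=19)
r[9] = 24  (first piece 2, then r[7]=19)
r[10] = 26  (first piece 1, then r[9]=24)
r[11] = 29  (first piece 2, then r[9]=24)
Maximum revenue is $29.
Now minimize piece count subject to staying optimal: for each k, pieces[k] = 1 + min over i with p[i]+r[k−i]=r[k] of pieces[k−i].
pieces[8] = 2
pieces[9] = 2
pieces[10] = 3
pieces[11] = 3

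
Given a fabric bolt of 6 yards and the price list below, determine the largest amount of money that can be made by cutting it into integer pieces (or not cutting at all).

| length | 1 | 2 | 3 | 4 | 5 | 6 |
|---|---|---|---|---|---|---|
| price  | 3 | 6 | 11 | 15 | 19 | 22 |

Let R[k] be the best obtainable value from length k. For each k, try every first piece i and keep the best of price[i] + R[k−i].
R[1] = 3
R[2] = max(3+3, 6+0) = 6
R[3] = max(3+6, 6+3, 11+0) = 11
R[4] = max(3+11, 6+6, 11+3, 15+0) = 15
R[5] = max(3+15, 6+11, 11+6, 15+3, 19+0) = 19
R[6] = max(3+19, 6+15, 11+11, 15+6, 19+3, 22+0) = 22
One optimal cutting: 5 + 1 → $19 + $3 = $22.

22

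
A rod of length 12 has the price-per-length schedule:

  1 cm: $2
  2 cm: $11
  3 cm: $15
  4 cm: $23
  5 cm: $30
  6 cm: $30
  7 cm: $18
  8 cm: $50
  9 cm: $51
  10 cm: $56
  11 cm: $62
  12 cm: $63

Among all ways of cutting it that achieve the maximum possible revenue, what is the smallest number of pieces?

2

Consider every possible first cut. r[k] is the best of p[i]+r[k−i] over all sellable i≤k.
r[1] = 2
r[2] = max(2+2, 11+0) = 11
r[3] = max(2+11, 11+2, 15+0) = 15
r[4] = max(2+15, 11+11, 15+2, 23+0) = 23
r[5] = max(2+23, 11+15, 15+11, 23+2, 30+0) = 30
r[6] = max(2+30, 11+23, 15+15, 23+11, 30+2, 30+0) = 34
r[7] = max(2+34, 11+30, 15+23, …, 30+2, 18+0) = 41
r[8] = max(2+41, 11+34, 15+30, …, 18+2, 50+0) = 50
r[9] = max(2+50, 11+41, 15+34, …, 50+2, 51+0) = 53
r[10] = max(2+53, 11+50, 15+41, …, 51+2, 56+0) = 61
r[11] = max(2+61, 11+53, 15+50, …, 56+2, 62+0) = 65
r[12] = max(2+65, 11+61, 15+53, …, 62+2, 63+0) = 73
Maximum revenue is $73.
Now minimize piece count subject to staying optimal: for each k, pieces[k] = 1 + min over i with p[i]+r[k−i]=r[k] of pieces[k−i].
pieces[9] = 2
pieces[10] = 2
pieces[11] = 2
pieces[12] = 2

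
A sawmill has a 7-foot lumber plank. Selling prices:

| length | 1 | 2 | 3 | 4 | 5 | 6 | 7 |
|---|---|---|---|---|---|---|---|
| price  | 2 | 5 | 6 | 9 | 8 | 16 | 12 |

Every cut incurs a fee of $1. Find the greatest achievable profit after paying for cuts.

17

Build net[k] bottom-up: net[k] = max over allowed piece i of (p[i] + net[k−i]) − 1 per cut.
net[1] = 2
net[2] = max(2+2-1, 5+0) = 5
net[3] = max(2+5-1, 5+2-1, 6+0) = 6
net[4] = max(2+6-1, 5+5-1, 6+2-1, 9+0) = 9
net[5] = max(2+9-1, 5+6-1, 6+5-1, 9+2-1, 8+0) = 10
net[6] = max(2+10-1, 5+9-1, 6+6-1, 9+5-1, 8+2-1, 16+0) = 16
net[7] = max(2+16-1, 5+10-1, 6+9-1, …, 16+2-1, 12+0) = 17
One optimal plan: pieces 6 + 1 (1 cut) → $18 − $1 = $17.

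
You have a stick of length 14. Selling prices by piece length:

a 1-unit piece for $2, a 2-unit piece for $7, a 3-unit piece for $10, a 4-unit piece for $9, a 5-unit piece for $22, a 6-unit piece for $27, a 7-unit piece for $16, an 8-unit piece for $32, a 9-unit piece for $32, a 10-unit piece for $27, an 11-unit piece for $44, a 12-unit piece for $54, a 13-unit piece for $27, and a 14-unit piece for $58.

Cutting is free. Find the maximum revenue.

61

Build v[k] bottom-up: v[k] = max over allowed piece i of (p[i] + v[k−i]).
v[1] = 2
v[2] = 7
v[3] = 10
v[4] = 14  (first piece 2, then v[2]=7)
v[5] = 22
v[6] = 27
v[7] = 29  (first piece 1, then v[6]=27)
v[8] = 34  (first piece 2, then v[6]=27)
v[9] = 37  (first piece 3, then v[6]=27)
v[10] = 44  (first piece 5, then v[5]=22)
v[11] = 49  (first piece 5, then v[6]=27)
v[12] = 54  (first piece 6, then v[6]=27)
v[13] = 56  (first piece 1, then v[12]=54)
v[14] = 61  (first piece 2, then v[12]=54)
One optimal cutting: 6 + 6 + 2 → $27 + $27 + $7 = $61.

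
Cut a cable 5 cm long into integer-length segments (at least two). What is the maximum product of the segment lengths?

6

Fill f[k] for k=2..5: at each k try every first piece i and multiply by the better of (k−i) uncut or f[k−i].
f[2] = 1·max(1,0) = 1·1 = 1
f[3] = max(1·2, 2·1) = 2
f[4] = max(1·3, 2·2, 3·1) = 4
f[5] = max(1·4, 2·3, 3·2, 4·1) = 6
One optimal split: 3 + 2; product 3·2 = 6.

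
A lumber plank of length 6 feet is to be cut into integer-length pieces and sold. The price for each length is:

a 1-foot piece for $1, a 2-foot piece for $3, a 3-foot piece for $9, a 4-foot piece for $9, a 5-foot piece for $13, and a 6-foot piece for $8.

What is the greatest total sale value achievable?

18

Let r[k] be the best obtainable value from length k. For each k, try every first piece i and keep the best of price[i] + r[k−i].
r[1] = 1
r[2] = max(1+1, 3+0) = 3
r[3] = max(1+3, 3+1, 9+0) = 9
r[4] = max(1+9, 3+3, 9+1, 9+0) = 10
r[5] = max(1+10, 3+9, 9+3, 9+1, 13+0) = 13
r[6] = max(1+13, 3+10, 9+9, 9+3, 13+1, 8+0) = 18
One optimal cutting: 3 + 3 → $9 + $9 = $18.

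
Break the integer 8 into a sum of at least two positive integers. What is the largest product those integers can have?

Fill m[k] for k=2..8: at each k try every first piece i and multiply by the better of (k−i) uncut or m[k−i].
m[2] = 1*max(1,0) = 1*1 = 1
m[3] = max(1*2, 2*1) = 2
m[4] = max(1*3, 2*2, 3*1) = 4
m[5] = max(1*4, 2*3, 3*2, 4*1) = 6
m[6] = max(1*6, 2*4, 3*3, 4*2, 5*1) = 9
m[7] = max(1*9, 2*6, 3*4, 4*3, 5*2, 6*1) = 12
m[8] = max(1*12, 2*9, 3*6, …, 6*2, 7*1) = 18
One optimal split: 3 + 3 + 2; product 3*3*2 = 18.

18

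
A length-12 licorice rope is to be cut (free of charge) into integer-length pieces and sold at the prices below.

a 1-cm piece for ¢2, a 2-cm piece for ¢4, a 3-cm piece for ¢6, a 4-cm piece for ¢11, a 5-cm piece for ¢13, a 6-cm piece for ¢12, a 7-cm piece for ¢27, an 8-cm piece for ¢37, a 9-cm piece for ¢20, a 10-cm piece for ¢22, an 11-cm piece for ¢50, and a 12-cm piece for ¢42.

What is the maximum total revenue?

52

Let R[k] be the best obtainable value from length k. For each k, try every first piece i and keep the best of price[i] + R[k−i].
R[1] = 2
R[2] = 4  (first piece 1, then R[1]=2)
R[3] = 6  (first piece 1, then R[2]=4)
R[4] = 11
R[5] = 13  (first piece 1, then R[4]=11)
R[6] = 15  (first piece 1, then R[5]=13)
R[7] = 27
R[8] = 37
R[9] = 39  (first piece 1, then R[8]=37)
R[10] = 41  (first piece 1, then R[9]=39)
R[11] = 50
R[12] = 52  (first piece 1, then R[11]=50)
One optimal cutting: 11 + 1 → ¢50 + ¢2 = ¢52.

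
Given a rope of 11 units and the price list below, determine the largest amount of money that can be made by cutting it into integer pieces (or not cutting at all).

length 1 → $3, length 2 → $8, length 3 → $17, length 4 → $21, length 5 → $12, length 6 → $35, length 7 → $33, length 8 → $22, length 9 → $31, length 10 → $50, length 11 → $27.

Build best[k] bottom-up: best[k] = max over allowed piece i of (p[i] + best[k−i]).
best[1] = 3
best[2] = 8
best[3] = 17
best[4] = 21
best[5] = 25  (first piece 2, then best[3]=17)
best[6] = 35
best[7] = 38  (first piece 1, then best[6]=35)
best[8] = 43  (first piece 2, then best[6]=35)
best[9] = 52  (first piece 3, then best[6]=35)
best[10] = 56  (first piece 4, then best[6]=35)
best[11] = 60  (first piece 2, then best[9]=52)
One optimal cutting: 6 + 3 + 2 → $35 + $17 + $8 = $60.

60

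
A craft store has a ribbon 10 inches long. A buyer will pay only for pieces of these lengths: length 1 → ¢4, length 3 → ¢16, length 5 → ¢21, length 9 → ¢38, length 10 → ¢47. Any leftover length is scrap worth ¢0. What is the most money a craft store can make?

52

Let best[k] be the best obtainable value from length k. For each k, try every first piece i and keep the best of price[i] + best[k−i].
best[1] = 4
best[2] = 8  (first piece 1, then best[1]=4)
best[3] = max(4+8, 16+0) = 16
best[4] = max(4+16, 16+4) = 20
best[5] = max(4+20, 16+8, 21+0) = 24
best[6] = max(4+24, 16+16, 21+4) = 32
best[7] = max(4+32, 16+20, 21+8) = 36
best[8] = max(4+36, 16+24, 21+16) = 40
best[9] = max(4+40, 16+32, 21+20, 38+0) = 48
best[10] = max(4+48, 16+36, 21+24, 38+4, 47+0) = 52
One optimal cutting: 3 + 3 + 3 + 1 → ¢52.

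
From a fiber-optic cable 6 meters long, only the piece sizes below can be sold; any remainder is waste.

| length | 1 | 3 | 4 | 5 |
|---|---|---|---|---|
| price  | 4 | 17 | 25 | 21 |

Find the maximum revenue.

34

Let best[k] be the best obtainable value from length k. For each k, try every first piece i and keep the best of price[i] + best[k−i].
best[1] = 4
best[2] = 8  (first piece 1, then best[1]=4)
best[3] = 17
best[4] = 25
best[5] = 29  (first piece 1, then best[4]=25)
best[6] = 34  (first piece 3, then best[3]=17)
One optimal cutting: 3 + 3 → $34.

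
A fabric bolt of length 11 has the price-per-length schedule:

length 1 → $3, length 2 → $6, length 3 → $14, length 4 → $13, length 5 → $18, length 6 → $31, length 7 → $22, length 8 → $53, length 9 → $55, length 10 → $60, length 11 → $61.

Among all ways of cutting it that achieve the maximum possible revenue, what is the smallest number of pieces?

2

Build r[k] bottom-up: r[k] = max over allowed piece i of (p[i] + r[k−i]).
r[1] = 3
r[2] = 6  (first piece 1, then r[1]=3)
r[3] = 14
r[4] = 17  (first piece 1, then r[3]=14)
r[5] = 20  (first piece 1, then r[4]=17)
r[6] = 31
r[7] = 34  (first piece 1, then r[6]=31)
r[8] = 53
r[9] = 56  (first piece 1, then r[8]=53)
r[10] = 60
r[11] = 67  (first piece 3, then r[8]=53)
Maximum revenue is $67.
Now minimize piece count subject to staying optimal: for each k, pieces[k] = 1 + min over i with p[i]+r[k−i]=r[k] of pieces[k−i].
pieces[8] = 1
pieces[9] = 2
pieces[10] = 1
pieces[11] = 2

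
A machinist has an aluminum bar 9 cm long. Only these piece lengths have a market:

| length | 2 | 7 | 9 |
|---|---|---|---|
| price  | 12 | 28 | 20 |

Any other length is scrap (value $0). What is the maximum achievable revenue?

48

Consider every possible first cut. best[k] is the best of p[i]+best[k−i] over all sellable i≤k.
best[1] = 0
best[2] = 12
best[3] = 12
best[4] = 24  (first piece 2, then best[2]=12)
best[5] = 24
best[6] = 36  (first piece 2, then best[4]=24)
best[7] = max(12+24, 28+0) = 36
best[8] = max(12+36, 28+0) = 48
best[9] = max(12+36, 28+12, 20+0) = 48
One optimal cutting: pieces 2 + 2 + 2 + 2 with 1 cm of scrap → $48.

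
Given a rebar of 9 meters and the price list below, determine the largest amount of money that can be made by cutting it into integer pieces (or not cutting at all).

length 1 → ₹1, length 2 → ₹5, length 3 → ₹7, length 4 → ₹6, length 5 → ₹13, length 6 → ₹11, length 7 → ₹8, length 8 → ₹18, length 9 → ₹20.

Build best[k] bottom-up: best[k] = max over allowed piece i of (p[i] + best[k−i]).
best[1] = 1
best[2] = 5
best[3] = 7
best[4] = 10  (first piece 2, then best[2]=5)
best[5] = 13
best[6] = 15  (first piece 2, then best[4]=10)
best[7] = 18  (first piece 2, then best[5]=13)
best[8] = 20  (first piece 2, then best[6]=15)
best[9] = 23  (first piece 2, then best[7]=18)
One optimal cutting: 5 + 2 + 2 → ₹13 + ₹5 + ₹5 = ₹23.

23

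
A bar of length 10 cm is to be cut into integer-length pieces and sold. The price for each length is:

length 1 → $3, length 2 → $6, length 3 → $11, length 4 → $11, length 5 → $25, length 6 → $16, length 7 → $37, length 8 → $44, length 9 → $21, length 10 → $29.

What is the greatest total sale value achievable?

Consider every possible first cut. r[k] is the best of p[i]+r[k−i] over all sellable i≤k.
r[1] = 3
r[2] = 6  (first piece 1, then r[1]=3)
r[3] = 11
r[4] = 14  (first piece 1, then r[3]=11)
r[5] = 25
r[6] = 28  (first piece 1, then r[5]=25)
r[7] = 37
r[8] = 44
r[9] = 47  (first piece 1, then r[8]=44)
r[10] = 50  (first piece 1, then r[9]=47)
One optimal cutting: 8 + 1 + 1 → $44 + $3 + $3 = $50.

50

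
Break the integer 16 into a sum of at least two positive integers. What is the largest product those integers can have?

324

Fill f[k] for k=2..16: at each k try every first piece i and multiply by the better of (k−i) uncut or f[k−i].
f[2] = 1×max(1,0) = 1×1 = 1
f[3] = max(1×2, 2×1) = 2
f[4] = max(1×3, 2×2, 3×1) = 4
f[5] = max(1×4, 2×3, 3×2, 4×1) = 6
f[6] = max(1×6, 2×4, 3×3, 4×2, 5×1) = 9
f[7] = max(1×9, 2×6, 3×4, 4×3, 5×2, 6×1) = 12
f[8] = max(1×12, 2×9, 3×6, …, 6×2, 7×1) = 18
f[9] = max(1×18, 2×12, 3×9, …, 7×2, 8×1) = 27
f[10] = max(1×27, 2×18, 3×12, …, 8×2, 9×1) = 36
f[11] = max(1×36, 2×27, 3×18, …, 9×2, 10×1) = 54
f[12] = max(1×54, 2×36, 3×27, …, 10×2, 11×1) = 81
f[13] = max(1×81, 2×54, 3×36, …, 11×2, 12×1) = 108
f[14] = max(1×108, 2×81, 3×54, …, 12×2, 13×1) = 162
f[15] = max(1×162, 2×108, 3×81, …, 13×2, 14×1) = 243
f[16] = max(1×243, 2×162, 3×108, …, 14×2, 15×1) = 324
One optimal split: 3 + 3 + 3 + 3 + 2 + 2; product 3×3×3×3×2×2 = 324.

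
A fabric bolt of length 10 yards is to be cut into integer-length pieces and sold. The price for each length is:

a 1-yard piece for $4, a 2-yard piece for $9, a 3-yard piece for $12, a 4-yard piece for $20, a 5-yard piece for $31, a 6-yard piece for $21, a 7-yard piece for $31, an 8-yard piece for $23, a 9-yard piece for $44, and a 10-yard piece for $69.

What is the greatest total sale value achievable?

69

Let best[k] be the best obtainable value from length k. For each k, try every first piece i and keep the best of price[i] + best[k−i].
best[1] = 4
best[2] = 9
best[3] = 13  (first piece 1, then best[2]=9)
best[4] = 20
best[5] = 31
best[6] = 35  (first piece 1, then best[5]=31)
best[7] = 40  (first piece 2, then best[5]=31)
best[8] = 44  (first piece 1, then best[7]=40)
best[9] = 51  (first piece 4, then best[5]=31)
best[10] = 69
Best is to sell the whole 10-yard piece uncut for $69.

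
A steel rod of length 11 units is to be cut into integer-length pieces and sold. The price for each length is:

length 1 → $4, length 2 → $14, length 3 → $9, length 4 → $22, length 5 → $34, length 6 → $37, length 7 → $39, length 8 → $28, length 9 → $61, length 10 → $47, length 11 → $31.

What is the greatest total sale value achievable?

Consider every possible first cut. v[k] is the best of p[i]+v[k−i] over all sellable i≤k.
v[1] = 4
v[2] = max(4+4, 14+0) = 14
v[3] = max(4+14, 14+4, 9+0) = 18
v[4] = max(4+18, 14+14, 9+4, 22+0) = 28
v[5] = max(4+28, 14+18, 9+14, 22+4, 34+0) = 34
v[6] = max(4+34, 14+28, 9+18, 22+14, 34+4, 37+0) = 42
v[7] = max(4+42, 14+34, 9+28, …, 37+4, 39+0) = 48
v[8] = max(4+48, 14+42, 9+34, …, 39+4, 28+0) = 56
v[9] = max(4+56, 14+48, 9+42, …, 28+4, 61+0) = 62
v[10] = max(4+62, 14+56, 9+48, …, 61+4, 47+0) = 70
v[11] = max(4+70, 14+62, 9+56, …, 47+4, 31+0) = 76
One optimal cutting: 5 + 2 + 2 + 2 → $34 + $14 + $14 + $14 = $76.

76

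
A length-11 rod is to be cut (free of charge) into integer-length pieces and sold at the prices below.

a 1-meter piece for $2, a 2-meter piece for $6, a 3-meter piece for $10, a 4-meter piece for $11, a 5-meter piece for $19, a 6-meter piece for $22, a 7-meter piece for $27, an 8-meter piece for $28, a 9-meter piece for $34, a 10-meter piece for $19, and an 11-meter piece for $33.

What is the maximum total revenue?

41

Consider every possible first cut. R[k] is the best of p[i]+R[k−i] over all sellable i≤k.
R[1] = 2
R[2] = max(2+2, 6+0) = 6
R[3] = max(2+6, 6+2, 10+0) = 10
R[4] = max(2+10, 6+6, 10+2, 11+0) = 12
R[5] = max(2+12, 6+10, 10+6, 11+2, 19+0) = 19
R[6] = max(2+19, 6+12, 10+10, 11+6, 19+2, 22+0) = 22
R[7] = max(2+22, 6+19, 10+12, …, 22+2, 27+0) = 27
R[8] = max(2+27, 6+22, 10+19, …, 27+2, 28+0) = 29
R[9] = max(2+29, 6+27, 10+22, …, 28+2, 34+0) = 34
R[10] = max(2+34, 6+29, 10+27, …, 34+2, 19+0) = 38
R[11] = max(2+38, 6+34, 10+29, …, 19+2, 33+0) = 41
One optimal cutting: 6 + 5 → $22 + $19 = $41.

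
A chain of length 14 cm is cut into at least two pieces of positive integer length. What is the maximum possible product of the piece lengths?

Let g[k] be the best product for length k (with at least one cut). For each first piece i, the rest contributes max(k−i, g[k−i]).
g[2] = 1·max(1,0) = 1·1 = 1
g[3] = 1·max(2,1) = 1·2 = 2
g[4] = 2·max(2,1) = 2·2 = 4
g[5] = 2·max(3,2) = 2·3 = 6
g[6] = 3·max(3,2) = 3·3 = 9
g[7] = 2·max(5,6) = 2·6 = 12
g[8] = 2·max(6,9) = 2·9 = 18
g[9] = 3·max(6,9) = 3·9 = 27
g[10] = 2·max(8,18) = 2·18 = 36
g[11] = 2·max(9,27) = 2·27 = 54
g[12] = 3·max(9,27) = 3·27 = 81
g[13] = 2·max(11,54) = 2·54 = 108
g[14] = 2·max(12,81) = 2·81 = 162
One optimal split: 3 + 3 + 3 + 3 + 2; product 3·3·3·3·2 = 162.

162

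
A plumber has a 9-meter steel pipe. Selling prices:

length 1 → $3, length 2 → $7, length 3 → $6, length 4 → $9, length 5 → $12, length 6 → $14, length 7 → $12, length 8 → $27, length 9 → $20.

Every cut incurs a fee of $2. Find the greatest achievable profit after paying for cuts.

28

Consider every possible first cut. r[k] is the best of p[i]+r[k−i] over all sellable i≤k, charging 2 whenever i<k.
r[1] = 3
r[2] = 7
r[3] = 8  (first piece 1, then r[2]=7)
r[4] = 12  (first piece 2, then r[2]=7)
r[5] = 13  (first piece 1, then r[4]=12)
r[6] = 17  (first piece 2, then r[4]=12)
r[7] = 18  (first piece 1, then r[6]=17)
r[8] = 27
r[9] = 28  (first piece 1, then r[8]=27)
One optimal plan: pieces 8 + 1 (1 cut) → $30 − $2 = $28.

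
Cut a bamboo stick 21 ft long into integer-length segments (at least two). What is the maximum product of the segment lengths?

Define prod[k] = max over 1≤i<k of i · max(k−i, prod[k−i]); the inner max lets the remainder stay uncut if that's better.
prod[2] = 1·max(1,0) = 1·1 = 1
prod[3] = 1·max(2,1) = 1·2 = 2
prod[4] = 2·max(2,1) = 2·2 = 4
prod[5] = 2·max(3,2) = 2·3 = 6
prod[6] = 3·max(3,2) = 3·3 = 9
prod[7] = 2·max(5,6) = 2·6 = 12
prod[8] = 2·max(6,9) = 2·9 = 18
prod[9] = 3·max(6,9) = 3·9 = 27
prod[10] = 2·max(8,18) = 2·18 = 36
prod[11] = 2·max(9,27) = 2·27 = 54
prod[12] = 3·max(9,27) = 3·27 = 81
prod[13] = 2·max(11,54) = 2·54 = 108
prod[14] = 2·max(12,81) = 2·81 = 162
prod[15] = 3·max(12,81) = 3·81 = 243
prod[16] = 2·max(14,162) = 2·162 = 324
prod[17] = 2·max(15,243) = 2·243 = 486
prod[18] = 3·max(15,243) = 3·243 = 729
prod[19] = 2·max(17,486) = 2·486 = 972
prod[20] = 2·max(18,729) = 2·729 = 1458
prod[21] = 3·max(18,729) = 3·729 = 2187
One optimal split: 3 + 3 + 3 + 3 + 3 + 3 + 3; product 3·3·3·3·3·3·3 = 2187.

2187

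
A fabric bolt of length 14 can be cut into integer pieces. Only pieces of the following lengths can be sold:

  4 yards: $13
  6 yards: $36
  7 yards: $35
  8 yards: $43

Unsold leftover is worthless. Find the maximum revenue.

Build best[k] bottom-up: best[k] = max over allowed piece i of (p[i] + best[k−i]).
best[1] = 0
best[2] = 0
best[3] = 0
best[4] = 13
best[5] = 13
best[6] = 36
best[7] = 36
best[8] = 43
best[9] = 43
best[10] = 49  (first piece 4, then best[6]=36)
best[11] = 49
best[12] = 72  (first piece 6, then best[6]=36)
best[13] = 72
best[14] = 79  (first piece 6, then best[8]=43)
One optimal cutting: 8 + 6 → $79.

79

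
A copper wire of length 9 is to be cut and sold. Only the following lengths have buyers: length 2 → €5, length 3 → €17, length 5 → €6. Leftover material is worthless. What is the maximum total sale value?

Let best[k] be the best obtainable value from length k. For each k, try every first piece i and keep the best of price[i] + best[k−i].
best[1] = 0
best[2] = 5
best[3] = max(5+0, 17+0) = 17
best[4] = max(5+5, 17+0) = 17
best[5] = max(5+17, 17+5, 6+0) = 22
best[6] = max(5+17, 17+17, 6+0) = 34
best[7] = max(5+22, 17+17, 6+5) = 34
best[8] = max(5+34, 17+22, 6+17) = 39
best[9] = max(5+34, 17+34, 6+17) = 51
One optimal cutting: 3 + 3 + 3 → €51.

51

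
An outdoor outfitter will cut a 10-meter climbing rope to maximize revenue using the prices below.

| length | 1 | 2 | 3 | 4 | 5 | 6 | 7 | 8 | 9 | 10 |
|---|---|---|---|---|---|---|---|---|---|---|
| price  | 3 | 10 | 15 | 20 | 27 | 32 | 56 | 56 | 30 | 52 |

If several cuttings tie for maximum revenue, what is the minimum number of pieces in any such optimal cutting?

2

Let r[k] be the best obtainable value from length k. For each k, try every first piece i and keep the best of price[i] + r[k−i].
r[1] = 3
r[2] = max(3+3, 10+0) = 10
r[3] = max(3+10, 10+3, 15+0) = 15
r[4] = max(3+15, 10+10, 15+3, 20+0) = 20
r[5] = max(3+20, 10+15, 15+10, 20+3, 27+0) = 27
r[6] = max(3+27, 10+20, 15+15, 20+10, 27+3, 32+0) = 32
r[7] = max(3+32, 10+27, 15+20, …, 32+3, 56+0) = 56
r[8] = max(3+56, 10+32, 15+27, …, 56+3, 56+0) = 59
r[9] = max(3+59, 10+56, 15+32, …, 56+3, 30+0) = 66
r[10] = max(3+66, 10+59, 15+56, …, 30+3, 52+0) = 71
Maximum revenue is €71.
Now minimize piece count subject to staying optimal: for each k, pieces[k] = 1 + min over i with p[i]+r[k−i]=r[k] of pieces[k−i].
pieces[7] = 1
pieces[8] = 2
pieces[9] = 2
pieces[10] = 2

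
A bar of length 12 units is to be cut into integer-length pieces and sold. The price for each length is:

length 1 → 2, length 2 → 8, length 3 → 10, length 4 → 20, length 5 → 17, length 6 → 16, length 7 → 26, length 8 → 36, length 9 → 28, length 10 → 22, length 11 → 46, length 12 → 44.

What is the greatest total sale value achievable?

60

Consider every possible first cut. best[k] is the best of p[i]+best[k−i] over all sellable i≤k.
best[1] = 2
best[2] = 8
best[3] = 10  (first piece 1, then best[2]=8)
best[4] = 20
best[5] = 22  (first piece 1, then best[4]=20)
best[6] = 28  (first piece 2, then best[4]=20)
best[7] = 30  (first piece 1, then best[6]=28)
best[8] = 40  (first piece 4, then best[4]=20)
best[9] = 42  (first piece 1, then best[8]=40)
best[10] = 48  (first piece 2, then best[8]=40)
best[11] = 50  (first piece 1, then best[10]=48)
best[12] = 60  (first piece 4, then best[8]=40)
One optimal cutting: 4 + 4 + 4 → 20 + 20 + 20 = 60.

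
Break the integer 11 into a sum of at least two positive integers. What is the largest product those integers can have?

54

Fill P[k] for k=2..11: at each k try every first piece i and multiply by the better of (k−i) uncut or P[k−i].
P[2] = 1*max(1,0) = 1*1 = 1
P[3] = 1*max(2,1) = 1*2 = 2
P[4] = 2*max(2,1) = 2*2 = 4
P[5] = 2*max(3,2) = 2*3 = 6
P[6] = 3*max(3,2) = 3*3 = 9
P[7] = 2*max(5,6) = 2*6 = 12
P[8] = 2*max(6,9) = 2*9 = 18
P[9] = 3*max(6,9) = 3*9 = 27
P[10] = 2*max(8,18) = 2*18 = 36
P[11] = 2*max(9,27) = 2*27 = 54
One optimal split: 3 + 3 + 3 + 2; product 3*3*3*2 = 54.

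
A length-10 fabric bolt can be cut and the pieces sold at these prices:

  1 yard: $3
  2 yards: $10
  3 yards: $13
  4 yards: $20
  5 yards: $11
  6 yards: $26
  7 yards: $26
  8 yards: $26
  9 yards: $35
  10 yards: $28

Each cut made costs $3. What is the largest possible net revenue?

Let v[k] be the best obtainable value from length k. For each k, try every first piece i and keep the best of price[i] + v[k−i] minus the 3 cut fee when i<k.
v[1] = 3
v[2] = 10
v[3] = 13
v[4] = 20
v[5] = 20  (first piece 1, then v[4]=20)
v[6] = 27  (first piece 2, then v[4]=20)
v[7] = 30  (first piece 3, then v[4]=20)
v[8] = 37  (first piece 4, then v[4]=20)
v[9] = 37  (first piece 1, then v[8]=37)
v[10] = 44  (first piece 2, then v[8]=37)
One optimal plan: pieces 4 + 4 + 2 (2 cuts) → $50 − $6 = $44.

44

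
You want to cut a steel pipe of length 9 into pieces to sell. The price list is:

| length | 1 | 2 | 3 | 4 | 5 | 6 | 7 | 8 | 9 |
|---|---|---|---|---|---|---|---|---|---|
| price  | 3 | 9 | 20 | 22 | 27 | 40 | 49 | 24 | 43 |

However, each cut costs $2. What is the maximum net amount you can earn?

Build r[k] bottom-up: r[k] = max over allowed piece i of (p[i] + r[k−i]) − 2 per cut.
r[1] = 3
r[2] = max(3+3-2, 9+0) = 9
r[3] = max(3+9-2, 9+3-2, 20+0) = 20
r[4] = max(3+20-2, 9+9-2, 20+3-2, 22+0) = 22
r[5] = max(3+22-2, 9+20-2, 20+9-2, 22+3-2, 27+0) = 27
r[6] = max(3+27-2, 9+22-2, 20+20-2, 22+9-2, 27+3-2, 40+0) = 40
r[7] = max(3+40-2, 9+27-2, 20+22-2, …, 40+3-2, 49+0) = 49
r[8] = max(3+49-2, 9+40-2, 20+27-2, …, 49+3-2, 24+0) = 50
r[9] = max(3+50-2, 9+49-2, 20+40-2, …, 24+3-2, 43+0) = 58
One optimal plan: pieces 6 + 3 (1 cut) → $60 − $2 = $58.

58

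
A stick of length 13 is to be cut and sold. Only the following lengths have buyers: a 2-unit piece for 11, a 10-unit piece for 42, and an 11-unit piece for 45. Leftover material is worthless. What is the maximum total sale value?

66

Build best[k] bottom-up: best[k] = max over allowed piece i of (p[i] + best[k−i]).
best[1] = 0
best[2] = 11
best[3] = 11
best[4] = 22  (first piece 2, then best[2]=11)
best[5] = 22
best[6] = 33  (first piece 2, then best[4]=22)
best[7] = 33
best[8] = 44  (first piece 2, then best[6]=33)
best[9] = 44
best[10] = max(11+44, 42+0) = 55
best[11] = max(11+44, 42+0, 45+0) = 55
best[12] = max(11+55, 42+11, 45+0) = 66
best[13] = max(11+55, 42+11, 45+11) = 66
One optimal cutting: pieces 2 + 2 + 2 + 2 + 2 + 2 with 1 unit of scrap → 66.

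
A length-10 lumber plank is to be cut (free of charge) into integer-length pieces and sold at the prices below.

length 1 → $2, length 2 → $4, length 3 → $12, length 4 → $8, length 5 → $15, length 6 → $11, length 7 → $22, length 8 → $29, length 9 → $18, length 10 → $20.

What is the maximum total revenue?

38

Build R[k] bottom-up: R[k] = max over allowed piece i of (p[i] + R[k−i]).
R[1] = 2
R[2] = max(2+2, 4+0) = 4
R[3] = max(2+4, 4+2, 12+0) = 12
R[4] = max(2+12, 4+4, 12+2, 8+0) = 14
R[5] = max(2+14, 4+12, 12+4, 8+2, 15+0) = 16
R[6] = max(2+16, 4+14, 12+12, 8+4, 15+2, 11+0) = 24
R[7] = max(2+24, 4+16, 12+14, …, 11+2, 22+0) = 26
R[8] = max(2+26, 4+24, 12+16, …, 22+2, 29+0) = 29
R[9] = max(2+29, 4+26, 12+24, …, 29+2, 18+0) = 36
R[10] = max(2+36, 4+29, 12+26, …, 18+2, 20+0) = 38
One optimal cutting: 3 + 3 + 3 + 1 → $12 + $12 + $12 + $2 = $38.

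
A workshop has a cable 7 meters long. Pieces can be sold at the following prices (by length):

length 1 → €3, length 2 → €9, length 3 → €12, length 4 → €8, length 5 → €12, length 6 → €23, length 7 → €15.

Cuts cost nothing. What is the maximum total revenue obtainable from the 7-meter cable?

Build v[k] bottom-up: v[k] = max over allowed piece i of (p[i] + v[k−i]).
v[1] = 3
v[2] = max(3+3, 9+0) = 9
v[3] = max(3+9, 9+3, 12+0) = 12
v[4] = max(3+12, 9+9, 12+3, 8+0) = 18
v[5] = max(3+18, 9+12, 12+9, 8+3, 12+0) = 21
v[6] = max(3+21, 9+18, 12+12, 8+9, 12+3, 23+0) = 27
v[7] = max(3+27, 9+21, 12+18, …, 23+3, 15+0) = 30
One optimal cutting: 2 + 2 + 2 + 1 → €9 + €9 + €9 + €3 = €30.

30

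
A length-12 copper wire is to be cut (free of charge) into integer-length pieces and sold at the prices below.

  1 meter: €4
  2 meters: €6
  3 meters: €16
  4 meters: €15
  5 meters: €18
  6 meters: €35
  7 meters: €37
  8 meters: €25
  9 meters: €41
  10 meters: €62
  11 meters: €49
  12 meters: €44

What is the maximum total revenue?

70

Build v[k] bottom-up: v[k] = max over allowed piece i of (p[i] + v[k−i]).
v[1] = 4
v[2] = max(4+4, 6+0) = 8
v[3] = max(4+8, 6+4, 16+0) = 16
v[4] = max(4+16, 6+8, 16+4, 15+0) = 20
v[5] = max(4+20, 6+16, 16+8, 15+4, 18+0) = 24
v[6] = max(4+24, 6+20, 16+16, 15+8, 18+4, 35+0) = 35
v[7] = max(4+35, 6+24, 16+20, …, 35+4, 37+0) = 39
v[8] = max(4+39, 6+35, 16+24, …, 37+4, 25+0) = 43
v[9] = max(4+43, 6+39, 16+35, …, 25+4, 41+0) = 51
v[10] = max(4+51, 6+43, 16+39, …, 41+4, 62+0) = 62
v[11] = max(4+62, 6+51, 16+43, …, 62+4, 49+0) = 66
v[12] = max(4+66, 6+62, 16+51, …, 49+4, 44+0) = 70
One optimal cutting: 10 + 1 + 1 → €62 + €4 + €4 = €70.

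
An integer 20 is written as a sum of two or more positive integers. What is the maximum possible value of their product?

1458

Fill f[k] for k=2..20: at each k try every first piece i and multiply by the better of (k−i) uncut or f[k−i].
f[2] = 1*max(1,0) = 1*1 = 1
f[3] = 1*max(2,1) = 1*2 = 2
f[4] = 2*max(2,1) = 2*2 = 4
f[5] = 2*max(3,2) = 2*3 = 6
f[6] = 3*max(3,2) = 3*3 = 9
f[7] = 2*max(5,6) = 2*6 = 12
f[8] = 2*max(6,9) = 2*9 = 18
f[9] = 3*max(6,9) = 3*9 = 27
f[10] = 2*max(8,18) = 2*18 = 36
f[11] = 2*max(9,27) = 2*27 = 54
f[12] = 3*max(9,27) = 3*27 = 81
f[13] = 2*max(11,54) = 2*54 = 108
f[14] = 2*max(12,81) = 2*81 = 162
f[15] = 3*max(12,81) = 3*81 = 243
f[16] = 2*max(14,162) = 2*162 = 324
f[17] = 2*max(15,243) = 2*243 = 486
f[18] = 3*max(15,243) = 3*243 = 729
f[19] = 2*max(17,486) = 2*486 = 972
f[20] = 2*max(18,729) = 2*729 = 1458
One optimal split: 3 + 3 + 3 + 3 + 3 + 3 + 2; product 3*3*3*3*3*3*2 = 1458.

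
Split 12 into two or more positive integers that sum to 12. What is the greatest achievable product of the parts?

81

Fill f[k] for k=2..12: at each k try every first piece i and multiply by the better of (k−i) uncut or f[k−i].
f[2] = 1·max(1,0) = 1·1 = 1
f[3] = 1·max(2,1) = 1·2 = 2
f[4] = 2·max(2,1) = 2·2 = 4
f[5] = 2·max(3,2) = 2·3 = 6
f[6] = 3·max(3,2) = 3·3 = 9
f[7] = 2·max(5,6) = 2·6 = 12
f[8] = 2·max(6,9) = 2·9 = 18
f[9] = 3·max(6,9) = 3·9 = 27
f[10] = 2·max(8,18) = 2·18 = 36
f[11] = 2·max(9,27) = 2·27 = 54
f[12] = 3·max(9,27) = 3·27 = 81
One optimal split: 3 + 3 + 3 + 3; product 3·3·3·3 = 81.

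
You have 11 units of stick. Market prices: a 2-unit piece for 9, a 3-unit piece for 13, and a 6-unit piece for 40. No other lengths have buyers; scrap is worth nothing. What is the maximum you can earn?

62

Let f[k] be the best obtainable value from length k. For each k, try every first piece i and keep the best of price[i] + f[k−i].
f[1] = 0
f[2] = 9
f[3] = max(9+0, 13+0) = 13
f[4] = max(9+9, 13+0) = 18
f[5] = max(9+13, 13+9) = 22
f[6] = max(9+18, 13+13, 40+0) = 40
f[7] = max(9+22, 13+18, 40+0) = 40
f[8] = max(9+40, 13+22, 40+9) = 49
f[9] = max(9+40, 13+40, 40+13) = 53
f[10] = max(9+49, 13+40, 40+18) = 58
f[11] = max(9+53, 13+49, 40+22) = 62
One optimal cutting: 6 + 3 + 2 → 62.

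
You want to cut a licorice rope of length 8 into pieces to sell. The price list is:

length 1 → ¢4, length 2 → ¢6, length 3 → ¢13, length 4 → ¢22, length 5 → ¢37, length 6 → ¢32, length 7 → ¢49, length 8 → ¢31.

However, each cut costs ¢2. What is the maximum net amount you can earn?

51

Consider every possible first cut. net[k] is the best of p[i]+net[k−i] over all sellable i≤k, charging 2 whenever i<k.
net[1] = 4
net[2] = 6  (first piece 1, then net[1]=4)
net[3] = 13
net[4] = 22
net[5] = 37
net[6] = 39  (first piece 1, then net[5]=37)
net[7] = 49
net[8] = 51  (first piece 1, then net[7]=49)
One optimal plan: pieces 7 + 1 (1 cut) → ¢53 − ¢2 = ¢51.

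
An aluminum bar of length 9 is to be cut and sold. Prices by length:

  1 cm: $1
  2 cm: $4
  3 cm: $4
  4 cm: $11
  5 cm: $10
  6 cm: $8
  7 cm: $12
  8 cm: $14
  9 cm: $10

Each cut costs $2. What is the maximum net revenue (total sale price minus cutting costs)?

Let r[k] be the best obtainable value from length k. For each k, try every first piece i and keep the best of price[i] + r[k−i] minus the 2 cut fee when i<k.
r[1] = 1
r[2] = max(1+1-2, 4+0) = 4
r[3] = max(1+4-2, 4+1-2, 4+0) = 4
r[4] = max(1+4-2, 4+4-2, 4+1-2, 11+0) = 11
r[5] = max(1+11-2, 4+4-2, 4+4-2, 11+1-2, 10+0) = 10
r[6] = max(1+10-2, 4+11-2, 4+4-2, 11+4-2, 10+1-2, 8+0) = 13
r[7] = max(1+13-2, 4+10-2, 4+11-2, …, 8+1-2, 12+0) = 13
r[8] = max(1+13-2, 4+13-2, 4+10-2, …, 12+1-2, 14+0) = 20
r[9] = max(1+20-2, 4+13-2, 4+13-2, …, 14+1-2, 10+0) = 19
One optimal plan: pieces 4 + 4 + 1 (2 cuts) → $23 − $4 = $19.

19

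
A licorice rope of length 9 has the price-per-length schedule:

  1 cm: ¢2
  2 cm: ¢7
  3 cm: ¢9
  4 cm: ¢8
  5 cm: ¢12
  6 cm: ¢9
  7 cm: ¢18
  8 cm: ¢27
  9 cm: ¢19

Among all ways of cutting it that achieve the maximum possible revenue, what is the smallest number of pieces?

Let r[k] be the best obtainable value from length k. For each k, try every first piece i and keep the best of price[i] + r[k−i].
r[1] = 2
r[2] = max(2+2, 7+0) = 7
r[3] = max(2+7, 7+2, 9+0) = 9
r[4] = max(2+9, 7+7, 9+2, 8+0) = 14
r[5] = max(2+14, 7+9, 9+7, 8+2, 12+0) = 16
r[6] = max(2+16, 7+14, 9+9, 8+7, 12+2, 9+0) = 21
r[7] = max(2+21, 7+16, 9+14, …, 9+2, 18+0) = 23
r[8] = max(2+23, 7+21, 9+16, …, 18+2, 27+0) = 28
r[9] = max(2+28, 7+23, 9+21, …, 27+2, 19+0) = 30
Maximum revenue is ¢30.
Now minimize piece count subject to staying optimal: for each k, pieces[k] = 1 + min over i with p[i]+r[k−i]=r[k] of pieces[k−i].
pieces[6] = 3
pieces[7] = 3
pieces[8] = 4
pieces[9] = 4

4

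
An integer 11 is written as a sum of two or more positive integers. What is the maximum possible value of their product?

Let prod[k] be the best product for length k (with at least one cut). For each first piece i, the rest contributes max(k−i, prod[k−i]).
prod[2] = 1*max(1,0) = 1*1 = 1
prod[3] = max(1*2, 2*1) = 2
prod[4] = max(1*3, 2*2, 3*1) = 4
prod[5] = max(1*4, 2*3, 3*2, 4*1) = 6
prod[6] = max(1*6, 2*4, 3*3, 4*2, 5*1) = 9
prod[7] = max(1*9, 2*6, 3*4, 4*3, 5*2, 6*1) = 12
prod[8] = max(1*12, 2*9, 3*6, …, 6*2, 7*1) = 18
prod[9] = max(1*18, 2*12, 3*9, …, 7*2, 8*1) = 27
prod[10] = max(1*27, 2*18, 3*12, …, 8*2, 9*1) = 36
prod[11] = max(1*36, 2*27, 3*18, …, 9*2, 10*1) = 54
One optimal split: 3 + 3 + 3 + 2; product 3*3*3*2 = 54.

54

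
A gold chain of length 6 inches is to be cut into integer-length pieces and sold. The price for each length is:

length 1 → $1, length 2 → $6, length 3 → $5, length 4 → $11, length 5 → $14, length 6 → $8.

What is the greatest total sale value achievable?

Consider every possible first cut. best[k] is the best of p[i]+best[k−i] over all sellable i≤k.
best[1] = 1
best[2] = max(1+1, 6+0) = 6
best[3] = max(1+6, 6+1, 5+0) = 7
best[4] = max(1+7, 6+6, 5+1, 11+0) = 12
best[5] = max(1+12, 6+7, 5+6, 11+1, 14+0) = 14
best[6] = max(1+14, 6+12, 5+7, 11+6, 14+1, 8+0) = 18
One optimal cutting: 2 + 2 + 2 → $6 + $6 + $6 = $18.

18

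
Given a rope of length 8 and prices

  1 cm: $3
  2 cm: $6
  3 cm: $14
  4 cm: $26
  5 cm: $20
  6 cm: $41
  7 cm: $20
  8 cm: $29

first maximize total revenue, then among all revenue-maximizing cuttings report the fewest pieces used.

2

Consider every possible first cut. r[k] is the best of p[i]+r[k−i] over all sellable i≤k.
r[1] = 3
r[2] = 6  (first piece 1, then r[1]=3)
r[3] = 14
r[4] = 26
r[5] = 29  (first piece 1, then r[4]=26)
r[6] = 41
r[7] = 44  (first piece 1, then r[6]=41)
r[8] = 52  (first piece 4, then r[4]=26)
Maximum revenue is $52.
Now minimize piece count subject to staying optimal: for each k, pieces[k] = 1 + min over i with p[i]+r[k−i]=r[k] of pieces[k−i].
pieces[5] = 2
pieces[6] = 1
pieces[7] = 2
pieces[8] = 2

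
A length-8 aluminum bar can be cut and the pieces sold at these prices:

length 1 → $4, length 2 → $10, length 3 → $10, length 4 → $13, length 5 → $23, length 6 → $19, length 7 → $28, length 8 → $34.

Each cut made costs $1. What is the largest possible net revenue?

37

Build r[k] bottom-up: r[k] = max over allowed piece i of (p[i] + r[k−i]) − 1 per cut.
r[1] = 4
r[2] = 10
r[3] = 13  (first piece 1, then r[2]=10)
r[4] = 19  (first piece 2, then r[2]=10)
r[5] = 23
r[6] = 28  (first piece 2, then r[4]=19)
r[7] = 32  (first piece 2, then r[5]=23)
r[8] = 37  (first piece 2, then r[6]=28)
One optimal plan: pieces 2 + 2 + 2 + 2 (3 cuts) → $40 − $3 = $37.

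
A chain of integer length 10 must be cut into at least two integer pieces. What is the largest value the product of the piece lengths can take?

Let f[k] be the best product for length k (with at least one cut). For each first piece i, the rest contributes max(k−i, f[k−i]).
f[2] = 1*max(1,0) = 1*1 = 1
f[3] = 1*max(2,1) = 1*2 = 2
f[4] = 2*max(2,1) = 2*2 = 4
f[5] = 2*max(3,2) = 2*3 = 6
f[6] = 3*max(3,2) = 3*3 = 9
f[7] = 2*max(5,6) = 2*6 = 12
f[8] = 2*max(6,9) = 2*9 = 18
f[9] = 3*max(6,9) = 3*9 = 27
f[10] = 2*max(8,18) = 2*18 = 36
One optimal split: 3 + 3 + 2 + 2; product 3*3*2*2 = 36.

36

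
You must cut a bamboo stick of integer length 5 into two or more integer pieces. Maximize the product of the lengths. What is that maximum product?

6

Define P[k] = max over 1≤i<k of i · max(k−i, P[k−i]); the inner max lets the remainder stay uncut if that's better.
P[2] = 1×max(1,0) = 1×1 = 1
P[3] = 1×max(2,1) = 1×2 = 2
P[4] = 2×max(2,1) = 2×2 = 4
P[5] = 2×max(3,2) = 2×3 = 6
One optimal split: 3 + 2; product 3×2 = 6.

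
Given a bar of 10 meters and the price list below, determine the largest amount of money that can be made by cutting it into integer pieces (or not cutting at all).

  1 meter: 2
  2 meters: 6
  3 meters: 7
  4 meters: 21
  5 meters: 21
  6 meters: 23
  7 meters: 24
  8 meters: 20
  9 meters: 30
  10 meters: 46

48

Build v[k] bottom-up: v[k] = max over allowed piece i of (p[i] + v[k−i]).
v[1] = 2
v[2] = max(2+2, 6+0) = 6
v[3] = max(2+6, 6+2, 7+0) = 8
v[4] = max(2+8, 6+6, 7+2, 21+0) = 21
v[5] = max(2+21, 6+8, 7+6, 21+2, 21+0) = 23
v[6] = max(2+23, 6+21, 7+8, 21+6, 21+2, 23+0) = 27
v[7] = max(2+27, 6+23, 7+21, …, 23+2, 24+0) = 29
v[8] = max(2+29, 6+27, 7+23, …, 24+2, 20+0) = 42
v[9] = max(2+42, 6+29, 7+27, …, 20+2, 30+0) = 44
v[10] = max(2+44, 6+42, 7+29, …, 30+2, 46+0) = 48
One optimal cutting: 4 + 4 + 2 → 21 + 21 + 6 = 48.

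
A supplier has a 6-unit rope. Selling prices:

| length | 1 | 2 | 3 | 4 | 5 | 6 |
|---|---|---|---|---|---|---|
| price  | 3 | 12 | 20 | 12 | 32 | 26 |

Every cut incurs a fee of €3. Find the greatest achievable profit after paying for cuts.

37

Let v[k] be the best obtainable value from length k. For each k, try every first piece i and keep the best of price[i] + v[k−i] minus the 3 cut fee when i<k.
v[1] = 3
v[2] = max(3+3-3, 12+0) = 12
v[3] = max(3+12-3, 12+3-3, 20+0) = 20
v[4] = max(3+20-3, 12+12-3, 20+3-3, 12+0) = 21
v[5] = max(3+21-3, 12+20-3, 20+12-3, 12+3-3, 32+0) = 32
v[6] = max(3+32-3, 12+21-3, 20+20-3, 12+12-3, 32+3-3, 26+0) = 37
One optimal plan: pieces 3 + 3 (1 cut) → €40 − €3 = €37.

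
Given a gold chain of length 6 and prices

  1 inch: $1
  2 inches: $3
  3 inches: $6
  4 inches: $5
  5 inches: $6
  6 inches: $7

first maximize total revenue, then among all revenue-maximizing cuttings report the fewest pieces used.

Let r[k] be the best obtainable value from length k. For each k, try every first piece i and keep the best of price[i] + r[k−i].
r[1] = 1
r[2] = 3
r[3] = 6
r[4] = 7  (first piece 1, then r[3]=6)
r[5] = 9  (first piece 2, then r[3]=6)
r[6] = 12  (first piece 3, then r[3]=6)
Maximum revenue is $12.
Now minimize piece count subject to staying optimal: for each k, pieces[k] = 1 + min over i with p[i]+r[k−i]=r[k] of pieces[k−i].
pieces[3] = 1
pieces[4] = 2
pieces[5] = 2
pieces[6] = 2

2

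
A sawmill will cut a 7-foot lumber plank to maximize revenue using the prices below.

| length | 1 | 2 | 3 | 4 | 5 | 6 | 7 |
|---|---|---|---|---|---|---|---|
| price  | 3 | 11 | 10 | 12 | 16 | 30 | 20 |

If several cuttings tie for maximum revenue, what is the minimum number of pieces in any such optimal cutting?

4

Build r[k] bottom-up: r[k] = max over allowed piece i of (p[i] + r[k−i]).
r[1] = 3
r[2] = max(3+3, 11+0) = 11
r[3] = max(3+11, 11+3, 10+0) = 14
r[4] = max(3+14, 11+11, 10+3, 12+0) = 22
r[5] = max(3+22, 11+14, 10+11, 12+3, 16+0) = 25
r[6] = max(3+25, 11+22, 10+14, 12+11, 16+3, 30+0) = 33
r[7] = max(3+33, 11+25, 10+22, …, 30+3, 20+0) = 36
Maximum revenue is $36.
Now minimize piece count subject to staying optimal: for each k, pieces[k] = 1 + min over i with p[i]+r[k−i]=r[k] of pieces[k−i].
pieces[4] = 2
pieces[5] = 3
pieces[6] = 3
pieces[7] = 4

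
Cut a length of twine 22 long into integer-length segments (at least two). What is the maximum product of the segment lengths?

2916

Define P[k] = max over 1≤i<k of i · max(k−i, P[k−i]); the inner max lets the remainder stay uncut if that's better.
P[2] = 1·max(1,0) = 1·1 = 1
P[3] = max(1·2, 2·1) = 2
P[4] = max(1·3, 2·2, 3·1) = 4
P[5] = max(1·4, 2·3, 3·2, 4·1) = 6
P[6] = max(1·6, 2·4, 3·3, 4·2, 5·1) = 9
P[7] = max(1·9, 2·6, 3·4, 4·3, 5·2, 6·1) = 12
P[8] = max(1·12, 2·9, 3·6, …, 6·2, 7·1) = 18
P[9] = max(1·18, 2·12, 3·9, …, 7·2, 8·1) = 27
P[10] = max(1·27, 2·18, 3·12, …, 8·2, 9·1) = 36
P[11] = max(1·36, 2·27, 3·18, …, 9·2, 10·1) = 54
P[12] = max(1·54, 2·36, 3·27, …, 10·2, 11·1) = 81
P[13] = max(1·81, 2·54, 3·36, …, 11·2, 12·1) = 108
P[14] = max(1·108, 2·81, 3·54, …, 12·2, 13·1) = 162
P[15] = max(1·162, 2·108, 3·81, …, 13·2, 14·1) = 243
P[16] = max(1·243, 2·162, 3·108, …, 14·2, 15·1) = 324
P[17] = max(1·324, 2·243, 3·162, …, 15·2, 16·1) = 486
P[18] = max(1·486, 2·324, 3·243, …, 16·2, 17·1) = 729
P[19] = max(1·729, 2·486, 3·324, …, 17·2, 18·1) = 972
P[20] = max(1·972, 2·729, 3·486, …, 18·2, 19·1) = 1458
P[21] = max(1·1458, 2·972, 3·729, …, 19·2, 20·1) = 2187
P[22] = max(1·2187, 2·1458, 3·972, …, 20·2, 21·1) = 2916
One optimal split: 3 + 3 + 3 + 3 + 3 + 3 + 2 + 2; product 3·3·3·3·3·3·2·2 = 2916.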